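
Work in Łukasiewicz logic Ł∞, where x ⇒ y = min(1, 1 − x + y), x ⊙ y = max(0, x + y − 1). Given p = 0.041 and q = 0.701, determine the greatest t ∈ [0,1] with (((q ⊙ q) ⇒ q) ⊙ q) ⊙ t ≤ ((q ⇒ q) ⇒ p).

q ⊙ q = max(0, 0.701 + 0.701 − 1) = max(0, 0.402) = 0.402
(q ⊙ q) ⇒ q = min(1, 1 − 0.402 + 0.701) = min(1, 1.299) = 1.000
((q ⊙ q) ⇒ q) ⊙ q = max(0, 1.000 + 0.701 − 1) = max(0, 0.701) = 0.701
So the left factor is ((q ⊙ q) ⇒ q) ⊙ q = 0.701.
q ⇒ q = min(1, 1 − 0.701 + 0.701) = min(1, 1.000) = 1.000
(q ⇒ q) ⇒ p = min(1, 1 − 1.000 + 0.041) = min(1, 0.041) = 0.041
So the right-hand bound is (q ⇒ q) ⇒ p = 0.041.
The residuum of the Łukasiewicz t-norm gives the supremum: min(1, 1 − 0.701 + 0.041).
1 − 0.701 + 0.041 = 0.340, so t = min(1, 0.340) = 0.340.
Check: 0.701 ⊙ 0.340 = max(0, 0.041) = 0.041 ≤ 0.041.

0.340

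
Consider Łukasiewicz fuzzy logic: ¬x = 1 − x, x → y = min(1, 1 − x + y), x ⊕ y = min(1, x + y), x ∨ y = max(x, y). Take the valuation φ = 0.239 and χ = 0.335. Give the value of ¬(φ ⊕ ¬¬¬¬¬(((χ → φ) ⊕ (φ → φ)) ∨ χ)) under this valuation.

0.761

χ → φ = min(1, 1 − 0.335 + 0.239) = min(1, 0.904) = 0.904
φ → φ = min(1, 1 − 0.239 + 0.239) = min(1, 1.000) = 1.000
(χ → φ) ⊕ (φ → φ) = min(1, 0.904 + 1.000) = min(1, 1.904) = 1.000
((χ → φ) ⊕ (φ → φ)) ∨ χ = max(1.000, 0.335) = 1.000
¬(((χ → φ) ⊕ (φ → φ)) ∨ χ) = 1 − 1.000 = 0.000
¬¬(((χ → φ) ⊕ (φ → φ)) ∨ χ) = 1 − 0.000 = 1.000
¬¬¬(((χ → φ) ⊕ (φ → φ)) ∨ χ) = 1 − 1.000 = 0.000
¬¬¬¬(((χ → φ) ⊕ (φ → φ)) ∨ χ) = 1 − 0.000 = 1.000
¬¬¬¬¬(((χ → φ) ⊕ (φ → φ)) ∨ χ) = 1 − 1.000 = 0.000
φ ⊕ ¬¬¬¬¬(((χ → φ) ⊕ (φ → φ)) ∨ χ) = min(1, 0.239 + 0.000) = min(1, 0.239) = 0.239
¬(φ ⊕ ¬¬¬¬¬(((χ → φ) ⊕ (φ → φ)) ∨ χ)) = 1 − 0.239 = 0.761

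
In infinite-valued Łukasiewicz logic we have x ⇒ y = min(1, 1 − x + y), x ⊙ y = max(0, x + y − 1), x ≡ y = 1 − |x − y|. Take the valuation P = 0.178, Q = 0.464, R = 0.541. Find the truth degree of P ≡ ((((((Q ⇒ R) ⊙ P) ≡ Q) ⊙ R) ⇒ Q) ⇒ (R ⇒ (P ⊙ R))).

Q ⇒ R = min(1, 1 − 0.464 + 0.541) = min(1, 1.077) = 1.000
(Q ⇒ R) ⊙ P = max(0, 1.000 + 0.178 − 1) = max(0, 0.178) = 0.178
((Q ⇒ R) ⊙ P) ≡ Q = 1 − |0.178 − 0.464| = 1 − 0.286 = 0.714
(((Q ⇒ R) ⊙ P) ≡ Q) ⊙ R = max(0, 0.714 + 0.541 − 1) = max(0, 0.255) = 0.255
((((Q ⇒ R) ⊙ P) ≡ Q) ⊙ R) ⇒ Q = min(1, 1 − 0.255 + 0.464) = min(1, 1.209) = 1.000
P ⊙ R = max(0, 0.178 + 0.541 − 1) = max(0, -0.281) = 0.000
R ⇒ (P ⊙ R) = min(1, 1 − 0.541 + 0.000) = min(1, 0.459) = 0.459
(((((Q ⇒ R) ⊙ P) ≡ Q) ⊙ R) ⇒ Q) ⇒ (R ⇒ (P ⊙ R)) = min(1, 1 − 1.000 + 0.459) = min(1, 0.459) = 0.459
P ≡ ((((((Q ⇒ R) ⊙ P) ≡ Q) ⊙ R) ⇒ Q) ⇒ (R ⇒ (P ⊙ R))) = 1 − |0.178 − 0.459| = 1 − 0.281 = 0.719

0.719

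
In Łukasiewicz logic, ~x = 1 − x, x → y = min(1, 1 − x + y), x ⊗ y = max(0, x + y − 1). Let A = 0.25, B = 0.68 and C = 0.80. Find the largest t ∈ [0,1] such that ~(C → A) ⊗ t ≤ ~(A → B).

C → A = min(1, 1 − 0.80 + 0.25) = min(1, 0.45) = 0.45
~(C → A) = 1 − 0.45 = 0.55
So the left factor is ~(C → A) = 0.55.
A → B = min(1, 1 − 0.25 + 0.68) = min(1, 1.43) = 1.00
~(A → B) = 1 − 1.00 = 0.00
So the right-hand bound is ~(A → B) = 0.00.
The residuum of the Łukasiewicz t-norm gives the supremum: min(1, 1 − 0.55 + 0.00).
1 − 0.55 + 0.00 = 0.45, so t = min(1, 0.45) = 0.45.
Check: 0.55 ⊗ 0.45 = max(0, 0.00) = 0.00 ≤ 0.00.

0.45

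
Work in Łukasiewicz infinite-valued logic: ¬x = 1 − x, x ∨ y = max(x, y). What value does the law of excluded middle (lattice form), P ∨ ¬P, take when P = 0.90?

¬P = 1 − 0.90 = 0.10
P ∨ ¬P = max(0.90, 0.10) = 0.90
(The value 0.90 < 1 shows this instance is not satisfied; not a Ł∞-tautology — its value is max(a, 1−a).)

0.90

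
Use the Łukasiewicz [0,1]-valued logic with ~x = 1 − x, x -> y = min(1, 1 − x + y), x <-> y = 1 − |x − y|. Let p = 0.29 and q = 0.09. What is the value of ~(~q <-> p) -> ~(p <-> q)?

0.58

~q = 1 − 0.09 = 0.91
~q <-> p = 1 − |0.91 − 0.29| = 1 − 0.62 = 0.38
~(~q <-> p) = 1 − 0.38 = 0.62
p <-> q = 1 − |0.29 − 0.09| = 1 − 0.20 = 0.80
~(p <-> q) = 1 − 0.80 = 0.20
~(~q <-> p) -> ~(p <-> q) = min(1, 1 − 0.62 + 0.20) = min(1, 0.58) = 0.58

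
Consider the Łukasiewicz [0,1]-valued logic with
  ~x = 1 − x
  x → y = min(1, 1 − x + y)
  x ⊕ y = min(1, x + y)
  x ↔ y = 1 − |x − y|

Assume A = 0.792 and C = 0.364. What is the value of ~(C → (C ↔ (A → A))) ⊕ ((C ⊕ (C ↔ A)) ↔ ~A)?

0.272

A → A = min(1, 1 − 0.792 + 0.792) = min(1, 1.000) = 1.000
C ↔ (A → A) = 1 − |0.364 − 1.000| = 1 − 0.636 = 0.364
C → (C ↔ (A → A)) = min(1, 1 − 0.364 + 0.364) = min(1, 1.000) = 1.000
~(C → (C ↔ (A → A))) = 1 − 1.000 = 0.000
C ↔ A = 1 − |0.364 − 0.792| = 1 − 0.428 = 0.572
C ⊕ (C ↔ A) = min(1, 0.364 + 0.572) = min(1, 0.936) = 0.936
~A = 1 − 0.792 = 0.208
(C ⊕ (C ↔ A)) ↔ ~A = 1 − |0.936 − 0.208| = 1 − 0.728 = 0.272
~(C → (C ↔ (A → A))) ⊕ ((C ⊕ (C ↔ A)) ↔ ~A) = min(1, 0.000 + 0.272) = min(1, 0.272) = 0.272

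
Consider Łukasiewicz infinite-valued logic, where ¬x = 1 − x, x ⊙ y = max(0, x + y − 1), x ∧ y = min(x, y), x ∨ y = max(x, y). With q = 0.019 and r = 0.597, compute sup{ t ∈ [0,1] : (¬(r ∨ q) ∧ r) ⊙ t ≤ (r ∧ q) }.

0.616

r ∨ q = max(0.597, 0.019) = 0.597
¬(r ∨ q) = 1 − 0.597 = 0.403
¬(r ∨ q) ∧ r = min(0.403, 0.597) = 0.403
So the left factor is ¬(r ∨ q) ∧ r = 0.403.
r ∧ q = min(0.597, 0.019) = 0.019
So the right-hand bound is r ∧ q = 0.019.
The residuum of the Łukasiewicz t-norm gives the supremum: min(1, 1 − 0.403 + 0.019).
1 − 0.403 + 0.019 = 0.616, so t = min(1, 0.616) = 0.616.
Check: 0.403 ⊙ 0.616 = max(0, 0.019) = 0.019 ≤ 0.019.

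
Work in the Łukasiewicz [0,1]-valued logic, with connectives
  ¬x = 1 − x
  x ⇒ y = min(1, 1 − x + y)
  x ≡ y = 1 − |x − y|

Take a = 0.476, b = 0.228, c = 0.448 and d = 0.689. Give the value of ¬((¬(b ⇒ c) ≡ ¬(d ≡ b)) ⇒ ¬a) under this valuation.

0.015

b ⇒ c = min(1, 1 − 0.228 + 0.448) = min(1, 1.220) = 1.000
¬(b ⇒ c) = 1 − 1.000 = 0.000
d ≡ b = 1 − |0.689 − 0.228| = 1 − 0.461 = 0.539
¬(d ≡ b) = 1 − 0.539 = 0.461
¬(b ⇒ c) ≡ ¬(d ≡ b) = 1 − |0.000 − 0.461| = 1 − 0.461 = 0.539
¬a = 1 − 0.476 = 0.524
(¬(b ⇒ c) ≡ ¬(d ≡ b)) ⇒ ¬a = min(1, 1 − 0.539 + 0.524) = min(1, 0.985) = 0.985
¬((¬(b ⇒ c) ≡ ¬(d ≡ b)) ⇒ ¬a) = 1 − 0.985 = 0.015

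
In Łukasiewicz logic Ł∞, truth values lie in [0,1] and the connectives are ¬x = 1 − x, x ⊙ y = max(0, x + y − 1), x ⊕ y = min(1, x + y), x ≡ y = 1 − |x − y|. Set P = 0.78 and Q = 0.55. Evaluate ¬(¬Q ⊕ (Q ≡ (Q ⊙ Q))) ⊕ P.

0.78

¬Q = 1 − 0.55 = 0.45
Q ⊙ Q = max(0, 0.55 + 0.55 − 1) = max(0, 0.10) = 0.10
Q ≡ (Q ⊙ Q) = 1 − |0.55 − 0.10| = 1 − 0.45 = 0.55
¬Q ⊕ (Q ≡ (Q ⊙ Q)) = min(1, 0.45 + 0.55) = min(1, 1.00) = 1.00
¬(¬Q ⊕ (Q ≡ (Q ⊙ Q))) = 1 − 1.00 = 0.00
¬(¬Q ⊕ (Q ≡ (Q ⊙ Q))) ⊕ P = min(1, 0.00 + 0.78) = min(1, 0.78) = 0.78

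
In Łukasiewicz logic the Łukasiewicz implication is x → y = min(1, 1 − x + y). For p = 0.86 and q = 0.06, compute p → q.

p → q = min(1, 1 − 0.86 + 0.06) = min(1, 0.20) = 0.20
For comparison, the Gödel implication (1 if x ≤ y else y) would give 0.06.

0.20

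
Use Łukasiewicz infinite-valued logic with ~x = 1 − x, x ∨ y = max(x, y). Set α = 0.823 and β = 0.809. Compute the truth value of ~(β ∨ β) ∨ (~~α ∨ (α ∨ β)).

0.823

β ∨ β = max(0.809, 0.809) = 0.809
~(β ∨ β) = 1 − 0.809 = 0.191
~α = 1 − 0.823 = 0.177
~~α = 1 − 0.177 = 0.823
α ∨ β = max(0.823, 0.809) = 0.823
~~α ∨ (α ∨ β) = max(0.823, 0.823) = 0.823
~(β ∨ β) ∨ (~~α ∨ (α ∨ β)) = max(0.191, 0.823) = 0.823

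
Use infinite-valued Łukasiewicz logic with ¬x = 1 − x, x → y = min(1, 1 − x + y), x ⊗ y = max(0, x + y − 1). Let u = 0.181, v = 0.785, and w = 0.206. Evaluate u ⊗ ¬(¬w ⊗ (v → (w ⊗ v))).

0.172

¬w = 1 − 0.206 = 0.794
w ⊗ v = max(0, 0.206 + 0.785 − 1) = max(0, -0.009) = 0.000
v → (w ⊗ v) = min(1, 1 − 0.785 + 0.000) = min(1, 0.215) = 0.215
¬w ⊗ (v → (w ⊗ v)) = max(0, 0.794 + 0.215 − 1) = max(0, 0.009) = 0.009
¬(¬w ⊗ (v → (w ⊗ v))) = 1 − 0.009 = 0.991
u ⊗ ¬(¬w ⊗ (v → (w ⊗ v))) = max(0, 0.181 + 0.991 − 1) = max(0, 0.172) = 0.172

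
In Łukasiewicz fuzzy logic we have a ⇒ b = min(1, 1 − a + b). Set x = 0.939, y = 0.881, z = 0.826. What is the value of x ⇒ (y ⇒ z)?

y ⇒ z = min(1, 1 − 0.881 + 0.826) = min(1, 0.945) = 0.945
x ⇒ (y ⇒ z) = min(1, 1 − 0.939 + 0.945) = min(1, 1.006) = 1.000

1.000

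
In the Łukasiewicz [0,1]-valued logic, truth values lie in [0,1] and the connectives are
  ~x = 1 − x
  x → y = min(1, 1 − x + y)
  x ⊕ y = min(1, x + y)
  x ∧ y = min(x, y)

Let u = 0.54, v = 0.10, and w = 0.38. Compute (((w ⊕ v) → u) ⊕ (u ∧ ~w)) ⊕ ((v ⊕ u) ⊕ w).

w ⊕ v = min(1, 0.38 + 0.10) = min(1, 0.48) = 0.48
(w ⊕ v) → u = min(1, 1 − 0.48 + 0.54) = min(1, 1.06) = 1.00
~w = 1 − 0.38 = 0.62
u ∧ ~w = min(0.54, 0.62) = 0.54
((w ⊕ v) → u) ⊕ (u ∧ ~w) = min(1, 1.00 + 0.54) = min(1, 1.54) = 1.00
v ⊕ u = min(1, 0.10 + 0.54) = min(1, 0.64) = 0.64
(v ⊕ u) ⊕ w = min(1, 0.64 + 0.38) = min(1, 1.02) = 1.00
(((w ⊕ v) → u) ⊕ (u ∧ ~w)) ⊕ ((v ⊕ u) ⊕ w) = min(1, 1.00 + 1.00) = min(1, 2.00) = 1.00

1.00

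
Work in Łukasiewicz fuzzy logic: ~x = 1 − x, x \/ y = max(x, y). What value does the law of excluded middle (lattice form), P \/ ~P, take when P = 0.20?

0.80

~P = 1 − 0.20 = 0.80
P \/ ~P = max(0.20, 0.80) = 0.80
(The value 0.80 < 1 shows this instance is not satisfied; not a Ł∞-tautology — its value is max(a, 1−a).)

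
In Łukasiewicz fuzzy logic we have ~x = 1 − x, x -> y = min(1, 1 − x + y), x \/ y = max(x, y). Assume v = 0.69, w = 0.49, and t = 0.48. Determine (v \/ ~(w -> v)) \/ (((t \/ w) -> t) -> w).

0.69

w -> v = min(1, 1 − 0.49 + 0.69) = min(1, 1.20) = 1.00
~(w -> v) = 1 − 1.00 = 0.00
v \/ ~(w -> v) = max(0.69, 0.00) = 0.69
t \/ w = max(0.48, 0.49) = 0.49
(t \/ w) -> t = min(1, 1 − 0.49 + 0.48) = min(1, 0.99) = 0.99
((t \/ w) -> t) -> w = min(1, 1 − 0.99 + 0.49) = min(1, 0.50) = 0.50
(v \/ ~(w -> v)) \/ (((t \/ w) -> t) -> w) = max(0.69, 0.50) = 0.69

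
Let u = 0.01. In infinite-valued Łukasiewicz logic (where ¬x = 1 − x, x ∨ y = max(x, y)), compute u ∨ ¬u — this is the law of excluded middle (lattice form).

0.99

¬u = 1 − 0.01 = 0.99
u ∨ ¬u = max(0.01, 0.99) = 0.99
(The value 0.99 < 1 shows this instance is not satisfied; not a Ł∞-tautology — its value is max(a, 1−a).)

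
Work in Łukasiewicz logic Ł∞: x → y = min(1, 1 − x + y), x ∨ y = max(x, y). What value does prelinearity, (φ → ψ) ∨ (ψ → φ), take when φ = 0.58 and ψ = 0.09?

1.00

φ → ψ = min(1, 1 − 0.58 + 0.09) = min(1, 0.51) = 0.51
ψ → φ = min(1, 1 − 0.09 + 0.58) = min(1, 1.49) = 1.00
(φ → ψ) ∨ (ψ → φ) = max(0.51, 1.00) = 1.00
(As expected: a Ł∞-tautology — holds in every MV-chain.)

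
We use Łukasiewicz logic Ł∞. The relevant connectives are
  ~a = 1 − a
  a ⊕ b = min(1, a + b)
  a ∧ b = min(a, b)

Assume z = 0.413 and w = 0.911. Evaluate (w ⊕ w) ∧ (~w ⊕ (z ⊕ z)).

0.915

w ⊕ w = min(1, 0.911 + 0.911) = min(1, 1.822) = 1.000
~w = 1 − 0.911 = 0.089
z ⊕ z = min(1, 0.413 + 0.413) = min(1, 0.826) = 0.826
~w ⊕ (z ⊕ z) = min(1, 0.089 + 0.826) = min(1, 0.915) = 0.915
(w ⊕ w) ∧ (~w ⊕ (z ⊕ z)) = min(1.000, 0.915) = 0.915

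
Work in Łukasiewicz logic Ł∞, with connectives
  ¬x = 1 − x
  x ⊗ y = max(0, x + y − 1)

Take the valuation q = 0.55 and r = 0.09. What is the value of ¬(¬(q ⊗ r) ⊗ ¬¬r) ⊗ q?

0.46

q ⊗ r = max(0, 0.55 + 0.09 − 1) = max(0, -0.36) = 0.00
¬(q ⊗ r) = 1 − 0.00 = 1.00
¬r = 1 − 0.09 = 0.91
¬¬r = 1 − 0.91 = 0.09
¬(q ⊗ r) ⊗ ¬¬r = max(0, 1.00 + 0.09 − 1) = max(0, 0.09) = 0.09
¬(¬(q ⊗ r) ⊗ ¬¬r) = 1 − 0.09 = 0.91
¬(¬(q ⊗ r) ⊗ ¬¬r) ⊗ q = max(0, 0.91 + 0.55 − 1) = max(0, 0.46) = 0.46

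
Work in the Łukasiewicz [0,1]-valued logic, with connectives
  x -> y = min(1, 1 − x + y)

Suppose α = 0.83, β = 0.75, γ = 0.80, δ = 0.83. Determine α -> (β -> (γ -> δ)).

1.00

γ -> δ = min(1, 1 − 0.80 + 0.83) = min(1, 1.03) = 1.00
β -> (γ -> δ) = min(1, 1 − 0.75 + 1.00) = min(1, 1.25) = 1.00
α -> (β -> (γ -> δ)) = min(1, 1 − 0.83 + 1.00) = min(1, 1.17) = 1.00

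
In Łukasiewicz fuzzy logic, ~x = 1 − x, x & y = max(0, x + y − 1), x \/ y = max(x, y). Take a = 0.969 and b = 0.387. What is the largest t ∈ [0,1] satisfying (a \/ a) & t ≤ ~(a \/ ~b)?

a \/ a = max(0.969, 0.969) = 0.969
So the left factor is a \/ a = 0.969.
~b = 1 − 0.387 = 0.613
a \/ ~b = max(0.969, 0.613) = 0.969
~(a \/ ~b) = 1 − 0.969 = 0.031
So the right-hand bound is ~(a \/ ~b) = 0.031.
The residuum of the Łukasiewicz t-norm gives the supremum: min(1, 1 − 0.969 + 0.031).
1 − 0.969 + 0.031 = 0.062, so t = min(1, 0.062) = 0.062.
Check: 0.969 & 0.062 = max(0, 0.031) = 0.031 ≤ 0.031.

0.062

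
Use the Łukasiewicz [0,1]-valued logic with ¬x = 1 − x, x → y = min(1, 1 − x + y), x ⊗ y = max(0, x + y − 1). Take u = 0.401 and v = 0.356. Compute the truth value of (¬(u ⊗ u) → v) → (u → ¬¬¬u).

1.000

u ⊗ u = max(0, 0.401 + 0.401 − 1) = max(0, -0.198) = 0.000
¬(u ⊗ u) = 1 − 0.000 = 1.000
¬(u ⊗ u) → v = min(1, 1 − 1.000 + 0.356) = min(1, 0.356) = 0.356
¬u = 1 − 0.401 = 0.599
¬¬u = 1 − 0.599 = 0.401
¬¬¬u = 1 − 0.401 = 0.599
u → ¬¬¬u = min(1, 1 − 0.401 + 0.599) = min(1, 1.198) = 1.000
(¬(u ⊗ u) → v) → (u → ¬¬¬u) = min(1, 1 − 0.356 + 1.000) = min(1, 1.644) = 1.000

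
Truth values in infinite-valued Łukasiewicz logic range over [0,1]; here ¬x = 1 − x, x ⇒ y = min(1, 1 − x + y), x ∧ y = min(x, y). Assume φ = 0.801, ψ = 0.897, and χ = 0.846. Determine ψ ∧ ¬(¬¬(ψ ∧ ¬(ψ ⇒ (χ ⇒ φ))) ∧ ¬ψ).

0.897

χ ⇒ φ = min(1, 1 − 0.846 + 0.801) = min(1, 0.955) = 0.955
ψ ⇒ (χ ⇒ φ) = min(1, 1 − 0.897 + 0.955) = min(1, 1.058) = 1.000
¬(ψ ⇒ (χ ⇒ φ)) = 1 − 1.000 = 0.000
ψ ∧ ¬(ψ ⇒ (χ ⇒ φ)) = min(0.897, 0.000) = 0.000
¬(ψ ∧ ¬(ψ ⇒ (χ ⇒ φ))) = 1 − 0.000 = 1.000
¬¬(ψ ∧ ¬(ψ ⇒ (χ ⇒ φ))) = 1 − 1.000 = 0.000
¬ψ = 1 − 0.897 = 0.103
¬¬(ψ ∧ ¬(ψ ⇒ (χ ⇒ φ))) ∧ ¬ψ = min(0.000, 0.103) = 0.000
¬(¬¬(ψ ∧ ¬(ψ ⇒ (χ ⇒ φ))) ∧ ¬ψ) = 1 − 0.000 = 1.000
ψ ∧ ¬(¬¬(ψ ∧ ¬(ψ ⇒ (χ ⇒ φ))) ∧ ¬ψ) = min(0.897, 1.000) = 0.897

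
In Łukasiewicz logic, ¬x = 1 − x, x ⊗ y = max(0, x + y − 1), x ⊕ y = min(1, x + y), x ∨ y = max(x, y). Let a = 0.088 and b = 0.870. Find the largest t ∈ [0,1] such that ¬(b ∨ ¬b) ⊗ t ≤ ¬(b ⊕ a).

0.912

¬b = 1 − 0.870 = 0.130
b ∨ ¬b = max(0.870, 0.130) = 0.870
¬(b ∨ ¬b) = 1 − 0.870 = 0.130
So the left factor is ¬(b ∨ ¬b) = 0.130.
b ⊕ a = min(1, 0.870 + 0.088) = min(1, 0.958) = 0.958
¬(b ⊕ a) = 1 − 0.958 = 0.042
So the right-hand bound is ¬(b ⊕ a) = 0.042.
The residuum of the Łukasiewicz t-norm gives the supremum: min(1, 1 − 0.130 + 0.042).
1 − 0.130 + 0.042 = 0.912, so t = min(1, 0.912) = 0.912.
Check: 0.130 ⊗ 0.912 = max(0, 0.042) = 0.042 ≤ 0.042.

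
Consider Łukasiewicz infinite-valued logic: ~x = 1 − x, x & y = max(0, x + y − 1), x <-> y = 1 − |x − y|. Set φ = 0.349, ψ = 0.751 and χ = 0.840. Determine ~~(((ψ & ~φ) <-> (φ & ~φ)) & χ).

0.438

~φ = 1 − 0.349 = 0.651
ψ & ~φ = max(0, 0.751 + 0.651 − 1) = max(0, 0.402) = 0.402
φ & ~φ = max(0, 0.349 + 0.651 − 1) = max(0, 0.000) = 0.000
(ψ & ~φ) <-> (φ & ~φ) = 1 − |0.402 − 0.000| = 1 − 0.402 = 0.598
((ψ & ~φ) <-> (φ & ~φ)) & χ = max(0, 0.598 + 0.840 − 1) = max(0, 0.438) = 0.438
~(((ψ & ~φ) <-> (φ & ~φ)) & χ) = 1 − 0.438 = 0.562
~~(((ψ & ~φ) <-> (φ & ~φ)) & χ) = 1 − 0.562 = 0.438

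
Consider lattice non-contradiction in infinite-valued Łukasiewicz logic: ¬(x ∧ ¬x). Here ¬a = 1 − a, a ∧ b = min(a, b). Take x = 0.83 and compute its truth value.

¬x = 1 − 0.83 = 0.17
x ∧ ¬x = min(0.83, 0.17) = 0.17
¬(x ∧ ¬x) = 1 − 0.17 = 0.83
(The value 0.83 < 1 shows this instance is not satisfied; not a Ł∞-tautology — its value is 1 − min(a, 1−a).)

0.83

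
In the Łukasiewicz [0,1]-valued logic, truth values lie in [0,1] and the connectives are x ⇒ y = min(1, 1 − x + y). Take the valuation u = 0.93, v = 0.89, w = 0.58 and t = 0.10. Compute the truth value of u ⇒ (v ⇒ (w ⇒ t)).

0.70

w ⇒ t = min(1, 1 − 0.58 + 0.10) = min(1, 0.52) = 0.52
v ⇒ (w ⇒ t) = min(1, 1 − 0.89 + 0.52) = min(1, 0.63) = 0.63
u ⇒ (v ⇒ (w ⇒ t)) = min(1, 1 − 0.93 + 0.63) = min(1, 0.70) = 0.70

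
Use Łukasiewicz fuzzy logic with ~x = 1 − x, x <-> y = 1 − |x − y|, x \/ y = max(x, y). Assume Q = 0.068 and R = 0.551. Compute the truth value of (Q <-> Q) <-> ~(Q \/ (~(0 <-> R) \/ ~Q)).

Q <-> Q = 1 − |0.068 − 0.068| = 1 − 0.000 = 1.000
0 <-> R = 1 − |0.000 − 0.551| = 1 − 0.551 = 0.449
~(0 <-> R) = 1 − 0.449 = 0.551
~Q = 1 − 0.068 = 0.932
~(0 <-> R) \/ ~Q = max(0.551, 0.932) = 0.932
Q \/ (~(0 <-> R) \/ ~Q) = max(0.068, 0.932) = 0.932
~(Q \/ (~(0 <-> R) \/ ~Q)) = 1 − 0.932 = 0.068
(Q <-> Q) <-> ~(Q \/ (~(0 <-> R) \/ ~Q)) = 1 − |1.000 − 0.068| = 1 − 0.932 = 0.068

0.068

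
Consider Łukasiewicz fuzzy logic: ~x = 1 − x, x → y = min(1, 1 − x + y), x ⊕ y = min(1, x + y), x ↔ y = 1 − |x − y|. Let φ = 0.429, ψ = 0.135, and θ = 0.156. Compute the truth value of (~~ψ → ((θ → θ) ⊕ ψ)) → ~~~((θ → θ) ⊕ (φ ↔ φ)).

0.000

~ψ = 1 − 0.135 = 0.865
~~ψ = 1 − 0.865 = 0.135
θ → θ = min(1, 1 − 0.156 + 0.156) = min(1, 1.000) = 1.000
(θ → θ) ⊕ ψ = min(1, 1.000 + 0.135) = min(1, 1.135) = 1.000
~~ψ → ((θ → θ) ⊕ ψ) = min(1, 1 − 0.135 + 1.000) = min(1, 1.865) = 1.000
φ ↔ φ = 1 − |0.429 − 0.429| = 1 − 0.000 = 1.000
(θ → θ) ⊕ (φ ↔ φ) = min(1, 1.000 + 1.000) = min(1, 2.000) = 1.000
~((θ → θ) ⊕ (φ ↔ φ)) = 1 − 1.000 = 0.000
~~((θ → θ) ⊕ (φ ↔ φ)) = 1 − 0.000 = 1.000
~~~((θ → θ) ⊕ (φ ↔ φ)) = 1 − 1.000 = 0.000
(~~ψ → ((θ → θ) ⊕ ψ)) → ~~~((θ → θ) ⊕ (φ ↔ φ)) = min(1, 1 − 1.000 + 0.000) = min(1, 0.000) = 0.000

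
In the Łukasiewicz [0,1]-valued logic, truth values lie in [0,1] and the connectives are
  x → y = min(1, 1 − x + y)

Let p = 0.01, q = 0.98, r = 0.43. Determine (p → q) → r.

0.43

p → q = min(1, 1 − 0.01 + 0.98) = min(1, 1.97) = 1.00
(p → q) → r = min(1, 1 − 1.00 + 0.43) = min(1, 0.43) = 0.43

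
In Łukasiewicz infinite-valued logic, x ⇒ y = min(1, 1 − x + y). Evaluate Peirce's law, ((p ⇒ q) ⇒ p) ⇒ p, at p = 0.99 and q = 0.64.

p ⇒ q = min(1, 1 − 0.99 + 0.64) = min(1, 0.65) = 0.65
(p ⇒ q) ⇒ p = min(1, 1 − 0.65 + 0.99) = min(1, 1.34) = 1.00
((p ⇒ q) ⇒ p) ⇒ p = min(1, 1 − 1.00 + 0.99) = min(1, 0.99) = 0.99
(The value 0.99 < 1 shows this instance is not satisfied; not a Ł∞-tautology in general.)

0.99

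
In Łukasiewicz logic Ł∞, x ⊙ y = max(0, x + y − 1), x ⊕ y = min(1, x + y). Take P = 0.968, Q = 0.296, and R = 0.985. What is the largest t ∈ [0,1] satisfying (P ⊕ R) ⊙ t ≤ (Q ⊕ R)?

P ⊕ R = min(1, 0.968 + 0.985) = min(1, 1.953) = 1.000
So the left factor is P ⊕ R = 1.000.
Q ⊕ R = min(1, 0.296 + 0.985) = min(1, 1.281) = 1.000
So the right-hand bound is Q ⊕ R = 1.000.
The residuum of the Łukasiewicz t-norm gives the supremum: min(1, 1 − 1.000 + 1.000).
1 − 1.000 + 1.000 = 1.000, so t = min(1, 1.000) = 1.000.
Check: 1.000 ⊙ 1.000 = max(0, 1.000) = 1.000 ≤ 1.000.

1.000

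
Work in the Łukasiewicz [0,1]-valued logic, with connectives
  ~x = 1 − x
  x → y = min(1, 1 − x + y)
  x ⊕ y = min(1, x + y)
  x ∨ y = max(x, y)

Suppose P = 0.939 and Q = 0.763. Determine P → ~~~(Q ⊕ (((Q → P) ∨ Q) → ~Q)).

0.061

Q → P = min(1, 1 − 0.763 + 0.939) = min(1, 1.176) = 1.000
(Q → P) ∨ Q = max(1.000, 0.763) = 1.000
~Q = 1 − 0.763 = 0.237
((Q → P) ∨ Q) → ~Q = min(1, 1 − 1.000 + 0.237) = min(1, 0.237) = 0.237
Q ⊕ (((Q → P) ∨ Q) → ~Q) = min(1, 0.763 + 0.237) = min(1, 1.000) = 1.000
~(Q ⊕ (((Q → P) ∨ Q) → ~Q)) = 1 − 1.000 = 0.000
~~(Q ⊕ (((Q → P) ∨ Q) → ~Q)) = 1 − 0.000 = 1.000
~~~(Q ⊕ (((Q → P) ∨ Q) → ~Q)) = 1 − 1.000 = 0.000
P → ~~~(Q ⊕ (((Q → P) ∨ Q) → ~Q)) = min(1, 1 − 0.939 + 0.000) = min(1, 0.061) = 0.061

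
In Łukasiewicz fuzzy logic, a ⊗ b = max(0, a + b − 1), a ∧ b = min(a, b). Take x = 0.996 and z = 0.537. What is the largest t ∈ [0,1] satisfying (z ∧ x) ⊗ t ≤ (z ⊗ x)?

z ∧ x = min(0.537, 0.996) = 0.537
So the left factor is z ∧ x = 0.537.
z ⊗ x = max(0, 0.537 + 0.996 − 1) = max(0, 0.533) = 0.533
So the right-hand bound is z ⊗ x = 0.533.
The residuum of the Łukasiewicz t-norm gives the supremum: min(1, 1 − 0.537 + 0.533).
1 − 0.537 + 0.533 = 0.996, so t = min(1, 0.996) = 0.996.
Check: 0.537 ⊗ 0.996 = max(0, 0.533) = 0.533 ≤ 0.533.

0.996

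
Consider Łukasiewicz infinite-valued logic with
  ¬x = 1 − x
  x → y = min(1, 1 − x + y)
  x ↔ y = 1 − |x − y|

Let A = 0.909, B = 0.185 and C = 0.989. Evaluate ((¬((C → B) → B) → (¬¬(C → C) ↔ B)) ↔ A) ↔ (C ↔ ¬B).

0.917

C → B = min(1, 1 − 0.989 + 0.185) = min(1, 0.196) = 0.196
(C → B) → B = min(1, 1 − 0.196 + 0.185) = min(1, 0.989) = 0.989
¬((C → B) → B) = 1 − 0.989 = 0.011
C → C = min(1, 1 − 0.989 + 0.989) = min(1, 1.000) = 1.000
¬(C → C) = 1 − 1.000 = 0.000
¬¬(C → C) = 1 − 0.000 = 1.000
¬¬(C → C) ↔ B = 1 − |1.000 − 0.185| = 1 − 0.815 = 0.185
¬((C → B) → B) → (¬¬(C → C) ↔ B) = min(1, 1 − 0.011 + 0.185) = min(1, 1.174) = 1.000
(¬((C → B) → B) → (¬¬(C → C) ↔ B)) ↔ A = 1 − |1.000 − 0.909| = 1 − 0.091 = 0.909
¬B = 1 − 0.185 = 0.815
C ↔ ¬B = 1 − |0.989 − 0.815| = 1 − 0.174 = 0.826
((¬((C → B) → B) → (¬¬(C → C) ↔ B)) ↔ A) ↔ (C ↔ ¬B) = 1 − |0.909 − 0.826| = 1 − 0.083 = 0.917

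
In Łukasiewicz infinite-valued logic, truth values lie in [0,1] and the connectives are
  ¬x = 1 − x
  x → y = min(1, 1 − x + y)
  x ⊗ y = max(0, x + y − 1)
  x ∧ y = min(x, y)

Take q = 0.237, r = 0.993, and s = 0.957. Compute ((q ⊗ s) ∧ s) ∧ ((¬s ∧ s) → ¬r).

0.194

q ⊗ s = max(0, 0.237 + 0.957 − 1) = max(0, 0.194) = 0.194
(q ⊗ s) ∧ s = min(0.194, 0.957) = 0.194
¬s = 1 − 0.957 = 0.043
¬s ∧ s = min(0.043, 0.957) = 0.043
¬r = 1 − 0.993 = 0.007
(¬s ∧ s) → ¬r = min(1, 1 − 0.043 + 0.007) = min(1, 0.964) = 0.964
((q ⊗ s) ∧ s) ∧ ((¬s ∧ s) → ¬r) = min(0.194, 0.964) = 0.194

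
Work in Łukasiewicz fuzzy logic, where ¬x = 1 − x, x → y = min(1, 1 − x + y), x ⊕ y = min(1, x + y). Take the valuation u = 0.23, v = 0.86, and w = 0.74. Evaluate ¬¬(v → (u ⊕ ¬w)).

0.63

¬w = 1 − 0.74 = 0.26
u ⊕ ¬w = min(1, 0.23 + 0.26) = min(1, 0.49) = 0.49
v → (u ⊕ ¬w) = min(1, 1 − 0.86 + 0.49) = min(1, 0.63) = 0.63
¬(v → (u ⊕ ¬w)) = 1 − 0.63 = 0.37
¬¬(v → (u ⊕ ¬w)) = 1 − 0.37 = 0.63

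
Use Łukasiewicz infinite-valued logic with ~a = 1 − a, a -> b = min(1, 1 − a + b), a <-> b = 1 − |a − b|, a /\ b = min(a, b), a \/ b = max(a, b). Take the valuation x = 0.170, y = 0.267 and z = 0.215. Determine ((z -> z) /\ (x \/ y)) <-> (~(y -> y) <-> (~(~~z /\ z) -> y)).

0.749

z -> z = min(1, 1 − 0.215 + 0.215) = min(1, 1.000) = 1.000
x \/ y = max(0.170, 0.267) = 0.267
(z -> z) /\ (x \/ y) = min(1.000, 0.267) = 0.267
y -> y = min(1, 1 − 0.267 + 0.267) = min(1, 1.000) = 1.000
~(y -> y) = 1 − 1.000 = 0.000
~z = 1 − 0.215 = 0.785
~~z = 1 − 0.785 = 0.215
~~z /\ z = min(0.215, 0.215) = 0.215
~(~~z /\ z) = 1 − 0.215 = 0.785
~(~~z /\ z) -> y = min(1, 1 − 0.785 + 0.267) = min(1, 0.482) = 0.482
~(y -> y) <-> (~(~~z /\ z) -> y) = 1 − |0.000 − 0.482| = 1 − 0.482 = 0.518
((z -> z) /\ (x \/ y)) <-> (~(y -> y) <-> (~(~~z /\ z) -> y)) = 1 − |0.267 − 0.518| = 1 − 0.251 = 0.749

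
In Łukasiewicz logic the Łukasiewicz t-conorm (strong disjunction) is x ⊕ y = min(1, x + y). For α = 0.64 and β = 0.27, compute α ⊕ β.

α ⊕ β = min(1, 0.64 + 0.27) = min(1, 0.91) = 0.91
For comparison, the Gödel t-conorm max(x, y) would give 0.64.

0.91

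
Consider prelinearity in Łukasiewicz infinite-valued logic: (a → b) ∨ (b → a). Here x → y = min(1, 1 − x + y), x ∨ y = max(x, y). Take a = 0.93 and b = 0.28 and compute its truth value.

a → b = min(1, 1 − 0.93 + 0.28) = min(1, 0.35) = 0.35
b → a = min(1, 1 − 0.28 + 0.93) = min(1, 1.65) = 1.00
(a → b) ∨ (b → a) = max(0.35, 1.00) = 1.00
(As expected: a Ł∞-tautology — holds in every MV-chain.)

1.00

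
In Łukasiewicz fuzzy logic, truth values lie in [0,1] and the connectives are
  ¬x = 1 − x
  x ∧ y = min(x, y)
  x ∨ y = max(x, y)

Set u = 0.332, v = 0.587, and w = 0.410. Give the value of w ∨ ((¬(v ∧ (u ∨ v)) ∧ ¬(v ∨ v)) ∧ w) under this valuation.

u ∨ v = max(0.332, 0.587) = 0.587
v ∧ (u ∨ v) = min(0.587, 0.587) = 0.587
¬(v ∧ (u ∨ v)) = 1 − 0.587 = 0.413
v ∨ v = max(0.587, 0.587) = 0.587
¬(v ∨ v) = 1 − 0.587 = 0.413
¬(v ∧ (u ∨ v)) ∧ ¬(v ∨ v) = min(0.413, 0.413) = 0.413
(¬(v ∧ (u ∨ v)) ∧ ¬(v ∨ v)) ∧ w = min(0.413, 0.410) = 0.410
w ∨ ((¬(v ∧ (u ∨ v)) ∧ ¬(v ∨ v)) ∧ w) = max(0.410, 0.410) = 0.410

0.410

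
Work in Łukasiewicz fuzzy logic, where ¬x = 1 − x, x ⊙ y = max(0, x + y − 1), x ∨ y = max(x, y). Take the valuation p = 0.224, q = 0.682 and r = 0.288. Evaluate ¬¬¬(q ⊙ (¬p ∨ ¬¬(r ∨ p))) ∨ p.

¬p = 1 − 0.224 = 0.776
r ∨ p = max(0.288, 0.224) = 0.288
¬(r ∨ p) = 1 − 0.288 = 0.712
¬¬(r ∨ p) = 1 − 0.712 = 0.288
¬p ∨ ¬¬(r ∨ p) = max(0.776, 0.288) = 0.776
q ⊙ (¬p ∨ ¬¬(r ∨ p)) = max(0, 0.682 + 0.776 − 1) = max(0, 0.458) = 0.458
¬(q ⊙ (¬p ∨ ¬¬(r ∨ p))) = 1 − 0.458 = 0.542
¬¬(q ⊙ (¬p ∨ ¬¬(r ∨ p))) = 1 − 0.542 = 0.458
¬¬¬(q ⊙ (¬p ∨ ¬¬(r ∨ p))) = 1 − 0.458 = 0.542
¬¬¬(q ⊙ (¬p ∨ ¬¬(r ∨ p))) ∨ p = max(0.542, 0.224) = 0.542

0.542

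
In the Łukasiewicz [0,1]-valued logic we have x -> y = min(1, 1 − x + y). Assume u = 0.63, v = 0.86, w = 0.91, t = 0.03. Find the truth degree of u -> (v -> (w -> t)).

0.63

w -> t = min(1, 1 − 0.91 + 0.03) = min(1, 0.12) = 0.12
v -> (w -> t) = min(1, 1 − 0.86 + 0.12) = min(1, 0.26) = 0.26
u -> (v -> (w -> t)) = min(1, 1 − 0.63 + 0.26) = min(1, 0.63) = 0.63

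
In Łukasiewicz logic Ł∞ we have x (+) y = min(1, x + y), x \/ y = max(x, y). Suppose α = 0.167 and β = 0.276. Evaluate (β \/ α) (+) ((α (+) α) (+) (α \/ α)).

β \/ α = max(0.276, 0.167) = 0.276
α (+) α = min(1, 0.167 + 0.167) = min(1, 0.334) = 0.334
α \/ α = max(0.167, 0.167) = 0.167
(α (+) α) (+) (α \/ α) = min(1, 0.334 + 0.167) = min(1, 0.501) = 0.501
(β \/ α) (+) ((α (+) α) (+) (α \/ α)) = min(1, 0.276 + 0.501) = min(1, 0.777) = 0.777

0.777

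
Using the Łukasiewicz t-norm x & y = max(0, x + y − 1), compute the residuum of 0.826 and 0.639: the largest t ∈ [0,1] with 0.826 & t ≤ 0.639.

The residuum of the Łukasiewicz t-norm gives the supremum: min(1, 1 − 0.826 + 0.639).
1 − 0.826 + 0.639 = 0.813, so t = min(1, 0.813) = 0.813.
Check: 0.826 & 0.813 = max(0, 0.639) = 0.639 ≤ 0.639.

0.813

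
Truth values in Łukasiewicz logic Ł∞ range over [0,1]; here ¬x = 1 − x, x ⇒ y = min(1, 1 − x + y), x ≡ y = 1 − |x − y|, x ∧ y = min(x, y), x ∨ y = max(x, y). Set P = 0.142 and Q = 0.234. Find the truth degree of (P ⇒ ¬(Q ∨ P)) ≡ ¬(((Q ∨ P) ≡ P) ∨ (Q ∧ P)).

Q ∨ P = max(0.234, 0.142) = 0.234
¬(Q ∨ P) = 1 − 0.234 = 0.766
P ⇒ ¬(Q ∨ P) = min(1, 1 − 0.142 + 0.766) = min(1, 1.624) = 1.000
(Q ∨ P) ≡ P = 1 − |0.234 − 0.142| = 1 − 0.092 = 0.908
Q ∧ P = min(0.234, 0.142) = 0.142
((Q ∨ P) ≡ P) ∨ (Q ∧ P) = max(0.908, 0.142) = 0.908
¬(((Q ∨ P) ≡ P) ∨ (Q ∧ P)) = 1 − 0.908 = 0.092
(P ⇒ ¬(Q ∨ P)) ≡ ¬(((Q ∨ P) ≡ P) ∨ (Q ∧ P)) = 1 − |1.000 − 0.092| = 1 − 0.908 = 0.092

0.092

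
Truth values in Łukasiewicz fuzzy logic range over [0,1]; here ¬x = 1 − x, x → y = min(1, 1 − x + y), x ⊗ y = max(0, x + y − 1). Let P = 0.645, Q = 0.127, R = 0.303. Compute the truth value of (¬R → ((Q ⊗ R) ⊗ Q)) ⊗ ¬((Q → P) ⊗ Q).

0.176

¬R = 1 − 0.303 = 0.697
Q ⊗ R = max(0, 0.127 + 0.303 − 1) = max(0, -0.570) = 0.000
(Q ⊗ R) ⊗ Q = max(0, 0.000 + 0.127 − 1) = max(0, -0.873) = 0.000
¬R → ((Q ⊗ R) ⊗ Q) = min(1, 1 − 0.697 + 0.000) = min(1, 0.303) = 0.303
Q → P = min(1, 1 − 0.127 + 0.645) = min(1, 1.518) = 1.000
(Q → P) ⊗ Q = max(0, 1.000 + 0.127 − 1) = max(0, 0.127) = 0.127
¬((Q → P) ⊗ Q) = 1 − 0.127 = 0.873
(¬R → ((Q ⊗ R) ⊗ Q)) ⊗ ¬((Q → P) ⊗ Q) = max(0, 0.303 + 0.873 − 1) = max(0, 0.176) = 0.176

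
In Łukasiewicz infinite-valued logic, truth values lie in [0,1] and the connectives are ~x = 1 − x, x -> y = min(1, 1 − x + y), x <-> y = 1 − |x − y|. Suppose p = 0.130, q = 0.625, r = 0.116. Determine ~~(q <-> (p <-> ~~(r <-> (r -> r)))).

r -> r = min(1, 1 − 0.116 + 0.116) = min(1, 1.000) = 1.000
r <-> (r -> r) = 1 − |0.116 − 1.000| = 1 − 0.884 = 0.116
~(r <-> (r -> r)) = 1 − 0.116 = 0.884
~~(r <-> (r -> r)) = 1 − 0.884 = 0.116
p <-> ~~(r <-> (r -> r)) = 1 − |0.130 − 0.116| = 1 − 0.014 = 0.986
q <-> (p <-> ~~(r <-> (r -> r))) = 1 − |0.625 − 0.986| = 1 − 0.361 = 0.639
~(q <-> (p <-> ~~(r <-> (r -> r)))) = 1 − 0.639 = 0.361
~~(q <-> (p <-> ~~(r <-> (r -> r)))) = 1 − 0.361 = 0.639

0.639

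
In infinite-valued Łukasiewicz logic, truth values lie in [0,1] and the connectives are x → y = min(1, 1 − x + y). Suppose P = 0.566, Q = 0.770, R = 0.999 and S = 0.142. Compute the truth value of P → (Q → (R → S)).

R → S = min(1, 1 − 0.999 + 0.142) = min(1, 0.143) = 0.143
Q → (R → S) = min(1, 1 − 0.770 + 0.143) = min(1, 0.373) = 0.373
P → (Q → (R → S)) = min(1, 1 − 0.566 + 0.373) = min(1, 0.807) = 0.807

0.807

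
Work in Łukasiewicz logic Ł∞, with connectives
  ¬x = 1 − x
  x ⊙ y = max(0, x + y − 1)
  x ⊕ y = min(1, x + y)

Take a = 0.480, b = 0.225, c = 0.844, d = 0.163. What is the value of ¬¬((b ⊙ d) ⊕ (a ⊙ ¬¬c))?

b ⊙ d = max(0, 0.225 + 0.163 − 1) = max(0, -0.612) = 0.000
¬c = 1 − 0.844 = 0.156
¬¬c = 1 − 0.156 = 0.844
a ⊙ ¬¬c = max(0, 0.480 + 0.844 − 1) = max(0, 0.324) = 0.324
(b ⊙ d) ⊕ (a ⊙ ¬¬c) = min(1, 0.000 + 0.324) = min(1, 0.324) = 0.324
¬((b ⊙ d) ⊕ (a ⊙ ¬¬c)) = 1 − 0.324 = 0.676
¬¬((b ⊙ d) ⊕ (a ⊙ ¬¬c)) = 1 − 0.676 = 0.324

0.324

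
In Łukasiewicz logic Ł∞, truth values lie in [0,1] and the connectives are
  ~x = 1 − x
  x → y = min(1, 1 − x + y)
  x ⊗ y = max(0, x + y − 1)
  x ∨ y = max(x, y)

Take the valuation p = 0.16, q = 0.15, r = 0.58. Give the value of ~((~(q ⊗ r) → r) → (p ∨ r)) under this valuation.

0.00

q ⊗ r = max(0, 0.15 + 0.58 − 1) = max(0, -0.27) = 0.00
~(q ⊗ r) = 1 − 0.00 = 1.00
~(q ⊗ r) → r = min(1, 1 − 1.00 + 0.58) = min(1, 0.58) = 0.58
p ∨ r = max(0.16, 0.58) = 0.58
(~(q ⊗ r) → r) → (p ∨ r) = min(1, 1 − 0.58 + 0.58) = min(1, 1.00) = 1.00
~((~(q ⊗ r) → r) → (p ∨ r)) = 1 − 1.00 = 0.00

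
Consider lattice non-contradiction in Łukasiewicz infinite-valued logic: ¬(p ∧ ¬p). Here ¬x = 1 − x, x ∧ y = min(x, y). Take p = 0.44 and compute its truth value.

¬p = 1 − 0.44 = 0.56
p ∧ ¬p = min(0.44, 0.56) = 0.44
¬(p ∧ ¬p) = 1 − 0.44 = 0.56
(The value 0.56 < 1 shows this instance is not satisfied; not a Ł∞-tautology — its value is 1 − min(a, 1−a).)

0.56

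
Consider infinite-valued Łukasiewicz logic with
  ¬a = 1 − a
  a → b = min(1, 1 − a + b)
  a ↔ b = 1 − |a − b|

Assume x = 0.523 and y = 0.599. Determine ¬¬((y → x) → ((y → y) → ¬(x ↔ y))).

y → x = min(1, 1 − 0.599 + 0.523) = min(1, 0.924) = 0.924
y → y = min(1, 1 − 0.599 + 0.599) = min(1, 1.000) = 1.000
x ↔ y = 1 − |0.523 − 0.599| = 1 − 0.076 = 0.924
¬(x ↔ y) = 1 − 0.924 = 0.076
(y → y) → ¬(x ↔ y) = min(1, 1 − 1.000 + 0.076) = min(1, 0.076) = 0.076
(y → x) → ((y → y) → ¬(x ↔ y)) = min(1, 1 − 0.924 + 0.076) = min(1, 0.152) = 0.152
¬((y → x) → ((y → y) → ¬(x ↔ y))) = 1 − 0.152 = 0.848
¬¬((y → x) → ((y → y) → ¬(x ↔ y))) = 1 − 0.848 = 0.152

0.152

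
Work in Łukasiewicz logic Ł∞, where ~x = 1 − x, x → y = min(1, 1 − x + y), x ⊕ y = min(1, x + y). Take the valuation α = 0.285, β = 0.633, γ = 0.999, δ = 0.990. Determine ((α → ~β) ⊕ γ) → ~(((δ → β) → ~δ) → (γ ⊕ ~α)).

~β = 1 − 0.633 = 0.367
α → ~β = min(1, 1 − 0.285 + 0.367) = min(1, 1.082) = 1.000
(α → ~β) ⊕ γ = min(1, 1.000 + 0.999) = min(1, 1.999) = 1.000
δ → β = min(1, 1 − 0.990 + 0.633) = min(1, 0.643) = 0.643
~δ = 1 − 0.990 = 0.010
(δ → β) → ~δ = min(1, 1 − 0.643 + 0.010) = min(1, 0.367) = 0.367
~α = 1 − 0.285 = 0.715
γ ⊕ ~α = min(1, 0.999 + 0.715) = min(1, 1.714) = 1.000
((δ → β) → ~δ) → (γ ⊕ ~α) = min(1, 1 − 0.367 + 1.000) = min(1, 1.633) = 1.000
~(((δ → β) → ~δ) → (γ ⊕ ~α)) = 1 − 1.000 = 0.000
((α → ~β) ⊕ γ) → ~(((δ → β) → ~δ) → (γ ⊕ ~α)) = min(1, 1 − 1.000 + 0.000) = min(1, 0.000) = 0.000

0.000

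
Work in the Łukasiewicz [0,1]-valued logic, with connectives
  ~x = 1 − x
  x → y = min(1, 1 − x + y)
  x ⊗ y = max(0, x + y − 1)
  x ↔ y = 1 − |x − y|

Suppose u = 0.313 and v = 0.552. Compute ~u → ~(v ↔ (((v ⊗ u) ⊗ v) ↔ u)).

~u = 1 − 0.313 = 0.687
v ⊗ u = max(0, 0.552 + 0.313 − 1) = max(0, -0.135) = 0.000
(v ⊗ u) ⊗ v = max(0, 0.000 + 0.552 − 1) = max(0, -0.448) = 0.000
((v ⊗ u) ⊗ v) ↔ u = 1 − |0.000 − 0.313| = 1 − 0.313 = 0.687
v ↔ (((v ⊗ u) ⊗ v) ↔ u) = 1 − |0.552 − 0.687| = 1 − 0.135 = 0.865
~(v ↔ (((v ⊗ u) ⊗ v) ↔ u)) = 1 − 0.865 = 0.135
~u → ~(v ↔ (((v ⊗ u) ⊗ v) ↔ u)) = min(1, 1 − 0.687 + 0.135) = min(1, 0.448) = 0.448

0.448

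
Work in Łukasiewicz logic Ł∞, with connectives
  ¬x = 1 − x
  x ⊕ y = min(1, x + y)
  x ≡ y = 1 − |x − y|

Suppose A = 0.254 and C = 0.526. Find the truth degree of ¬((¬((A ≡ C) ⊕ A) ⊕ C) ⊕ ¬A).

0.000

A ≡ C = 1 − |0.254 − 0.526| = 1 − 0.272 = 0.728
(A ≡ C) ⊕ A = min(1, 0.728 + 0.254) = min(1, 0.982) = 0.982
¬((A ≡ C) ⊕ A) = 1 − 0.982 = 0.018
¬((A ≡ C) ⊕ A) ⊕ C = min(1, 0.018 + 0.526) = min(1, 0.544) = 0.544
¬A = 1 − 0.254 = 0.746
(¬((A ≡ C) ⊕ A) ⊕ C) ⊕ ¬A = min(1, 0.544 + 0.746) = min(1, 1.290) = 1.000
¬((¬((A ≡ C) ⊕ A) ⊕ C) ⊕ ¬A) = 1 − 1.000 = 0.000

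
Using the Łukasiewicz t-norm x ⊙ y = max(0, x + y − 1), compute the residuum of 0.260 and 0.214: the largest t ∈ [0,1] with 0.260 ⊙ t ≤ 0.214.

0.954

The residuum of the Łukasiewicz t-norm gives the supremum: min(1, 1 − 0.260 + 0.214).
1 − 0.260 + 0.214 = 0.954, so t = min(1, 0.954) = 0.954.
Check: 0.260 ⊙ 0.954 = max(0, 0.214) = 0.214 ≤ 0.214.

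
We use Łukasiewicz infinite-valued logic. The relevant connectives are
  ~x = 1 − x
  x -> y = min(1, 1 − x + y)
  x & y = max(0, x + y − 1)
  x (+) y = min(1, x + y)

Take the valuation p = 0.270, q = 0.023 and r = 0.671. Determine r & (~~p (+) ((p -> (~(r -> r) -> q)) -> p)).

0.211

~p = 1 − 0.270 = 0.730
~~p = 1 − 0.730 = 0.270
r -> r = min(1, 1 − 0.671 + 0.671) = min(1, 1.000) = 1.000
~(r -> r) = 1 − 1.000 = 0.000
~(r -> r) -> q = min(1, 1 − 0.000 + 0.023) = min(1, 1.023) = 1.000
p -> (~(r -> r) -> q) = min(1, 1 − 0.270 + 1.000) = min(1, 1.730) = 1.000
(p -> (~(r -> r) -> q)) -> p = min(1, 1 − 1.000 + 0.270) = min(1, 0.270) = 0.270
~~p (+) ((p -> (~(r -> r) -> q)) -> p) = min(1, 0.270 + 0.270) = min(1, 0.540) = 0.540
r & (~~p (+) ((p -> (~(r -> r) -> q)) -> p)) = max(0, 0.671 + 0.540 − 1) = max(0, 0.211) = 0.211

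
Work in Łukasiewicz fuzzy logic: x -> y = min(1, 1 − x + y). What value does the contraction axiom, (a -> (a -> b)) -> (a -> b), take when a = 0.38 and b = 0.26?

0.88

a -> b = min(1, 1 − 0.38 + 0.26) = min(1, 0.88) = 0.88
a -> (a -> b) = min(1, 1 − 0.38 + 0.88) = min(1, 1.50) = 1.00
(a -> (a -> b)) -> (a -> b) = min(1, 1 − 1.00 + 0.88) = min(1, 0.88) = 0.88
(The value 0.88 < 1 shows this instance is not satisfied; fails in Ł∞ (the t-norm is not idempotent).)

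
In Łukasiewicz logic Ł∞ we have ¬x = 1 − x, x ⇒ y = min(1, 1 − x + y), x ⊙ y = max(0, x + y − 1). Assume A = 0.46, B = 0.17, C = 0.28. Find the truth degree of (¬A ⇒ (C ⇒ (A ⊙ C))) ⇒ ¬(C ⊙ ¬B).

¬A = 1 − 0.46 = 0.54
A ⊙ C = max(0, 0.46 + 0.28 − 1) = max(0, -0.26) = 0.00
C ⇒ (A ⊙ C) = min(1, 1 − 0.28 + 0.00) = min(1, 0.72) = 0.72
¬A ⇒ (C ⇒ (A ⊙ C)) = min(1, 1 − 0.54 + 0.72) = min(1, 1.18) = 1.00
¬B = 1 − 0.17 = 0.83
C ⊙ ¬B = max(0, 0.28 + 0.83 − 1) = max(0, 0.11) = 0.11
¬(C ⊙ ¬B) = 1 − 0.11 = 0.89
(¬A ⇒ (C ⇒ (A ⊙ C))) ⇒ ¬(C ⊙ ¬B) = min(1, 1 − 1.00 + 0.89) = min(1, 0.89) = 0.89

0.89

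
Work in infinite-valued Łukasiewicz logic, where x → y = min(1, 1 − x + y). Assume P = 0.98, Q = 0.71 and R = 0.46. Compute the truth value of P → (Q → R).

0.77

Q → R = min(1, 1 − 0.71 + 0.46) = min(1, 0.75) = 0.75
P → (Q → R) = min(1, 1 − 0.98 + 0.75) = min(1, 0.77) = 0.77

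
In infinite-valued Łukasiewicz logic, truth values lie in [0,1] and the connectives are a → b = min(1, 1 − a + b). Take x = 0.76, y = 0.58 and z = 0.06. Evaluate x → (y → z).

0.72

y → z = min(1, 1 − 0.58 + 0.06) = min(1, 0.48) = 0.48
x → (y → z) = min(1, 1 − 0.76 + 0.48) = min(1, 0.72) = 0.72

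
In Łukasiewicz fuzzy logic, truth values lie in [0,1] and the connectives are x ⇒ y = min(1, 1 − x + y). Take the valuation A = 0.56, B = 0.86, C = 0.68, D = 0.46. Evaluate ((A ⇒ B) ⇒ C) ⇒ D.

0.78

A ⇒ B = min(1, 1 − 0.56 + 0.86) = min(1, 1.30) = 1.00
(A ⇒ B) ⇒ C = min(1, 1 − 1.00 + 0.68) = min(1, 0.68) = 0.68
((A ⇒ B) ⇒ C) ⇒ D = min(1, 1 − 0.68 + 0.46) = min(1, 0.78) = 0.78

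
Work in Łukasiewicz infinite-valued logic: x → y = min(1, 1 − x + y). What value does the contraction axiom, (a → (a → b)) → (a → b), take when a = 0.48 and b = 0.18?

a → b = min(1, 1 − 0.48 + 0.18) = min(1, 0.70) = 0.70
a → (a → b) = min(1, 1 − 0.48 + 0.70) = min(1, 1.22) = 1.00
(a → (a → b)) → (a → b) = min(1, 1 − 1.00 + 0.70) = min(1, 0.70) = 0.70
(The value 0.70 < 1 shows this instance is not satisfied; fails in Ł∞ (the t-norm is not idempotent).)

0.70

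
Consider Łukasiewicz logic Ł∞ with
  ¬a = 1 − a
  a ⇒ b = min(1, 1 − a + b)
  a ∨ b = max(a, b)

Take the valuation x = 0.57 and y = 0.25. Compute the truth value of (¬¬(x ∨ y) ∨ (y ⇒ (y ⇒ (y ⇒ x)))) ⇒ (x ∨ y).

x ∨ y = max(0.57, 0.25) = 0.57
¬(x ∨ y) = 1 − 0.57 = 0.43
¬¬(x ∨ y) = 1 − 0.43 = 0.57
y ⇒ x = min(1, 1 − 0.25 + 0.57) = min(1, 1.32) = 1.00
y ⇒ (y ⇒ x) = min(1, 1 − 0.25 + 1.00) = min(1, 1.75) = 1.00
y ⇒ (y ⇒ (y ⇒ x)) = min(1, 1 − 0.25 + 1.00) = min(1, 1.75) = 1.00
¬¬(x ∨ y) ∨ (y ⇒ (y ⇒ (y ⇒ x))) = max(0.57, 1.00) = 1.00
(¬¬(x ∨ y) ∨ (y ⇒ (y ⇒ (y ⇒ x)))) ⇒ (x ∨ y) = min(1, 1 − 1.00 + 0.57) = min(1, 0.57) = 0.57

0.57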